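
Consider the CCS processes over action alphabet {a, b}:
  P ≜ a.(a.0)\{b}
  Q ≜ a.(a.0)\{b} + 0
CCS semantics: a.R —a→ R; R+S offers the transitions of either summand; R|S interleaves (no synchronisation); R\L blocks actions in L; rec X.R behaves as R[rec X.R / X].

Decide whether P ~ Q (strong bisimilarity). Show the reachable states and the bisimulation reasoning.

Reachable graph of P (3 states):
  p0 = a.(a.0)\{b} has moves ··a··> p1
  p1 = (a.0)\{b} has moves ··a··> p2
  p2 = 0\{b} has moves (no moves)
Reachable graph of Q (3 states):
  q0 = a.(a.0)\{b} + 0 has moves ··a··> q1
  q1 = (a.0)\{b} has moves ··a··> q2
  q2 = 0\{b} has moves (no moves)
Coarsest stable partition (strong bisimilarity classes):
  B0 = {p0, q0}
  B1 = {p1, q1}
  B2 = {p2, q2}
p0 ∈ B0, q0 ∈ B0 → same block

YES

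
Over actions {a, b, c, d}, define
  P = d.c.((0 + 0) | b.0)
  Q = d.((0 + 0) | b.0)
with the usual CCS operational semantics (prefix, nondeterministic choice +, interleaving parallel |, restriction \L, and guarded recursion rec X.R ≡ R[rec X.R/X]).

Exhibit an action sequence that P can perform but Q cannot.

dc

LTS(P): 4 reachable states
  u0 = d.c.((0 + 0) | b.0) | —d→ u1
  u1 = c.((0 + 0) | b.0) | —c→ u2
  u2 = (0 + 0) | b.0 | —b→ u3
  u3 = (0 + 0) | 0 | stopped
LTS(Q): 3 reachable states
  v0 = d.((0 + 0) | b.0) | —d→ v1
  v1 = (0 + 0) | b.0 | —b→ v2
  v2 = (0 + 0) | 0 | stopped
Trace ⟨dc⟩ through P, begin at {u0}:
  step 1 (d): {u1}
  step 2 (c): {u2}
  P completes σ.
Trace ⟨dc⟩ through Q, begin at {v0}:
  step 1 (d): {v1}
  step 2 (c): ∅  — Q cannot continue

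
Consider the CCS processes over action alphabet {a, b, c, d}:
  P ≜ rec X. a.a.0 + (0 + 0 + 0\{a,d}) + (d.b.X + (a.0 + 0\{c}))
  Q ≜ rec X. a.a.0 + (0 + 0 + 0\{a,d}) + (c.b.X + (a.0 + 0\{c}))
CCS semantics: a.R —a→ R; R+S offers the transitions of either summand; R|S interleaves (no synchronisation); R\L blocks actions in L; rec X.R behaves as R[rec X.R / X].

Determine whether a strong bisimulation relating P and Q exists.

Reachable graph of P (4 states):
  p0 = rec X. a.a.0 + (0 + 0 + 0\{a,d}) + (d.b.X + (a.0 + 0\{c})) → ··a··> p1, ··a··> p2, ··d··> p3
  p1 = 0 → stopped
  p2 = a.0 → ··a··> p1
  p3 = b.(rec X. a.a.0 + (0 + 0 + 0\{a,d}) + (d.b.X + (a.0 + 0\{c}))) → ··b··> p0
Reachable graph of Q (4 states):
  q0 = rec X. a.a.0 + (0 + 0 + 0\{a,d}) + (c.b.X + (a.0 + 0\{c})) → ··a··> q1, ··a··> q2, ··c··> q3
  q1 = 0 → stopped
  q2 = a.0 → ··a··> q1
  q3 = b.(rec X. a.a.0 + (0 + 0 + 0\{a,d}) + (c.b.X + (a.0 + 0\{c}))) → ··b··> q0
Partition-refinement fixed point:
  B0 = {p0}
  B1 = {p1, q1}
  B2 = {p3}
  B3 = {p2, q2}
  B4 = {q0}
  B5 = {q3}
p0 ∈ B0, q0 ∈ B4 → different blocks

NO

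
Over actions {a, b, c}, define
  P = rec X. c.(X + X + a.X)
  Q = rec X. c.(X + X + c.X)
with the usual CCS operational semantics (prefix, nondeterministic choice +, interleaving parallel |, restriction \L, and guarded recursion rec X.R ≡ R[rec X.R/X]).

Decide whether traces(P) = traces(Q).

NO — witness ⟨ca⟩

P's transition system — 2 states:
  p0 = rec X. c.(X + X + a.X) has moves —c→ p1
  p1 = (rec X. c.(X + X + a.X)) + (rec X. c.(X + X + a.X)) + a.(rec X. c.(X + X + a.X)) has moves —a→ p0, —c→ p1
Q's transition system — 2 states:
  q0 = rec X. c.(X + X + c.X) has moves —c→ q1
  q1 = (rec X. c.(X + X + c.X)) + (rec X. c.(X + X + c.X)) + c.(rec X. c.(X + X + c.X)) has moves —c→ q0, —c→ q1
Executing ca from P (initial set {p0}):
  step 1 (c): {p1}
  step 2 (a): {p0}
  ✓ P
Executing ca from Q (initial set {q0}):
  step 1 (c): {q1}
  step 2 (a): ∅  — Q cannot continue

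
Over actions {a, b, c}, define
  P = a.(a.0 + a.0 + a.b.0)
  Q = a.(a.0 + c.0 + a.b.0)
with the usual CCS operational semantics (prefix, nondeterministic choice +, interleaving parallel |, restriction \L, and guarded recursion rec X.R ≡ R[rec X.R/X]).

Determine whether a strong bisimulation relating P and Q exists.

not bisimilar

LTS(P): 4 reachable states
  s0 = a.(a.0 + a.0 + a.b.0) has moves =a=> s1
  s1 = a.0 + a.0 + a.b.0 has moves =a=> s2, =a=> s3
  s2 = 0 has moves (no moves)
  s3 = b.0 has moves =b=> s2
LTS(Q): 4 reachable states
  t0 = a.(a.0 + c.0 + a.b.0) has moves =a=> t1
  t1 = a.0 + c.0 + a.b.0 has moves =a=> t2, =a=> t3, =c=> t2
  t2 = 0 has moves (no moves)
  t3 = b.0 has moves =b=> t2
Partition-refinement fixed point:
  B0 = {s0}
  B1 = {s1}
  B2 = {s2, t2}
  B3 = {s3, t3}
  B4 = {t0}
  B5 = {t1}
s0 ∈ B0, t0 ∈ B4 → different blocks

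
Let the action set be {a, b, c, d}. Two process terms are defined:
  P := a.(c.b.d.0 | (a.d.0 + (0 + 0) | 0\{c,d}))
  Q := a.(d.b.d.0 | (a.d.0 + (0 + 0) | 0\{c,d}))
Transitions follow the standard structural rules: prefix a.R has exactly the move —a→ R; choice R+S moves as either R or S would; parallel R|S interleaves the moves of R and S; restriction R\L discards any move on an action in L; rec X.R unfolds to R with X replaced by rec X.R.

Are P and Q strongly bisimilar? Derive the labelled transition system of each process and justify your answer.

LTS(P): 13 reachable states
  m0 = a.(c.b.d.0 | (a.d.0 + (0 + 0) | 0\{c,d})) → =a=> m1
  m1 = c.b.d.0 | (a.d.0 + (0 + 0) | 0\{c,d}) → =a=> m2, =c=> m3
  m2 = c.b.d.0 | d.0 → =c=> m4, =d=> m5
  m3 = b.d.0 | (a.d.0 + (0 + 0) | 0\{c,d}) → =a=> m4, =b=> m6
  m4 = b.d.0 | d.0 → =b=> m7, =d=> m8
  m5 = c.b.d.0 | 0 → =c=> m8
  m6 = d.0 | (a.d.0 + (0 + 0) | 0\{c,d}) → =a=> m7, =d=> m9
  m7 = d.0 | d.0 → =d=> m10, =d=> m11
  m8 = b.d.0 | 0 → =b=> m11
  m9 = 0 | (a.d.0 + (0 + 0) | 0\{c,d}) → =a=> m10
  m10 = 0 | d.0 → =d=> m12
  m11 = d.0 | 0 → =d=> m12
  m12 = 0 | 0 → (no moves)
LTS(Q): 13 reachable states
  n0 = a.(d.b.d.0 | (a.d.0 + (0 + 0) | 0\{c,d})) → =a=> n1
  n1 = d.b.d.0 | (a.d.0 + (0 + 0) | 0\{c,d}) → =a=> n2, =d=> n3
  n2 = d.b.d.0 | d.0 → =d=> n4, =d=> n5
  n3 = b.d.0 | (a.d.0 + (0 + 0) | 0\{c,d}) → =a=> n4, =b=> n6
  n4 = b.d.0 | d.0 → =b=> n7, =d=> n8
  n5 = d.b.d.0 | 0 → =d=> n8
  n6 = d.0 | (a.d.0 + (0 + 0) | 0\{c,d}) → =a=> n7, =d=> n9
  n7 = d.0 | d.0 → =d=> n10, =d=> n11
  n8 = b.d.0 | 0 → =b=> n11
  n9 = 0 | (a.d.0 + (0 + 0) | 0\{c,d}) → =a=> n10
  n10 = 0 | d.0 → =d=> n12
  n11 = d.0 | 0 → =d=> n12
  n12 = 0 | 0 → (no moves)
Partition-refinement fixed point:
  B0 = {m0}
  B1 = {m1}
  B2 = {m2}
  B3 = {m4, n4}
  B4 = {m7, n7}
  B5 = {m10, m11, n10, n11}
  B6 = {m12, n12}
  B7 = {m8, n8}
  B8 = {m5}
  B9 = {m3, n3}
  B10 = {m6, n6}
  B11 = {m9, n9}
  B12 = {n0}
  B13 = {n1}
  B14 = {n2}
  B15 = {n5}
m0 ∈ B0, n0 ∈ B12 → different blocks

not bisimilar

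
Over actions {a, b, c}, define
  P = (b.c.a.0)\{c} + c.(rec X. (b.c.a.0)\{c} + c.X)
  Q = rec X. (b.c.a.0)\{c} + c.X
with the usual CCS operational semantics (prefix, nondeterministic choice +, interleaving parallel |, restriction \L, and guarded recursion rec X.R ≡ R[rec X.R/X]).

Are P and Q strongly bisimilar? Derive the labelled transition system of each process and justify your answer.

bisimilar

Reachable graph of P (3 states):
  m0 = (b.c.a.0)\{c} + c.(rec X. (b.c.a.0)\{c} + c.X) ⊢ —b→ m1, —c→ m2
  m1 = (c.a.0)\{c} ⊢ ∅
  m2 = rec X. (b.c.a.0)\{c} + c.X ⊢ —b→ m1, —c→ m2
Reachable graph of Q (2 states):
  n0 = rec X. (b.c.a.0)\{c} + c.X ⊢ —b→ n1, —c→ n0
  n1 = (c.a.0)\{c} ⊢ ∅
Coarsest stable partition (strong bisimilarity classes):
  B0 = {m0, m2, n0}
  B1 = {m1, n1}
m0 ∈ B0, n0 ∈ B0 → same block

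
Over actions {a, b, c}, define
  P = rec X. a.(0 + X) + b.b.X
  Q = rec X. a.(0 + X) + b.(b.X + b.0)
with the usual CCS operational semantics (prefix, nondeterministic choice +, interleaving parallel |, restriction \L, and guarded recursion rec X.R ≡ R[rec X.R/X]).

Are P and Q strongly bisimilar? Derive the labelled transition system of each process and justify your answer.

NO

Reachable graph of P (3 states):
  u0 = rec X. a.(0 + X) + b.b.X :: -a-> u1, -b-> u2
  u1 = 0 + (rec X. a.(0 + X) + b.b.X) :: -a-> u1, -b-> u2
  u2 = b.(rec X. a.(0 + X) + b.b.X) :: -b-> u0
Reachable graph of Q (4 states):
  v0 = rec X. a.(0 + X) + b.(b.X + b.0) :: -a-> v1, -b-> v2
  v1 = 0 + (rec X. a.(0 + X) + b.(b.X + b.0)) :: -a-> v1, -b-> v2
  v2 = b.(rec X. a.(0 + X) + b.(b.X + b.0)) + b.0 :: -b-> v0, -b-> v3
  v3 = 0 :: (no moves)
Partition-refinement fixed point:
  B0 = {u0, u1}
  B1 = {u2}
  B2 = {v0, v1}
  B3 = {v2}
  B4 = {v3}
u0 ∈ B0, v0 ∈ B2 → different blocks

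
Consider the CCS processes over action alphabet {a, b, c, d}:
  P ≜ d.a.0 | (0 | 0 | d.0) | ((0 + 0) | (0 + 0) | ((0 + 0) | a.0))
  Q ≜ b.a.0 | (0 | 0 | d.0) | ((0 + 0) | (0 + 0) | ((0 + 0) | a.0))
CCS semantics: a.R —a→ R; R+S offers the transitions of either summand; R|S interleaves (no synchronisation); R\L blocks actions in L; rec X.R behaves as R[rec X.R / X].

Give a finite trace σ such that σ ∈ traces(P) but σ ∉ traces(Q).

dd

LTS(P): 12 reachable states
  s0 = d.a.0 | (0 | 0 | d.0) | ((0 + 0) | (0 + 0) | ((0 + 0) | a.0)) :: =a=> s1, =d=> s2, =d=> s3
  s1 = d.a.0 | (0 | 0 | d.0) | ((0 + 0) | (0 + 0) | ((0 + 0) | 0)) :: =d=> s4, =d=> s5
  s2 = a.0 | (0 | 0 | d.0) | ((0 + 0) | (0 + 0) | ((0 + 0) | a.0)) :: =a=> s4, =a=> s6, =d=> s7
  s3 = d.a.0 | (0 | 0 | 0) | ((0 + 0) | (0 + 0) | ((0 + 0) | a.0)) :: =a=> s5, =d=> s7
  s4 = a.0 | (0 | 0 | d.0) | ((0 + 0) | (0 + 0) | ((0 + 0) | 0)) :: =a=> s8, =d=> s9
  s5 = d.a.0 | (0 | 0 | 0) | ((0 + 0) | (0 + 0) | ((0 + 0) | 0)) :: =d=> s9
  s6 = 0 | (0 | 0 | d.0) | ((0 + 0) | (0 + 0) | ((0 + 0) | a.0)) :: =a=> s8, =d=> s10
  s7 = a.0 | (0 | 0 | 0) | ((0 + 0) | (0 + 0) | ((0 + 0) | a.0)) :: =a=> s10, =a=> s9
  s8 = 0 | (0 | 0 | d.0) | ((0 + 0) | (0 + 0) | ((0 + 0) | 0)) :: =d=> s11
  s9 = a.0 | (0 | 0 | 0) | ((0 + 0) | (0 + 0) | ((0 + 0) | 0)) :: =a=> s11
  s10 = 0 | (0 | 0 | 0) | ((0 + 0) | (0 + 0) | ((0 + 0) | a.0)) :: =a=> s11
  s11 = 0 | (0 | 0 | 0) | ((0 + 0) | (0 + 0) | ((0 + 0) | 0)) :: deadlocked
LTS(Q): 12 reachable states
  t0 = b.a.0 | (0 | 0 | d.0) | ((0 + 0) | (0 + 0) | ((0 + 0) | a.0)) :: =a=> t1, =b=> t2, =d=> t3
  t1 = b.a.0 | (0 | 0 | d.0) | ((0 + 0) | (0 + 0) | ((0 + 0) | 0)) :: =b=> t4, =d=> t5
  t2 = a.0 | (0 | 0 | d.0) | ((0 + 0) | (0 + 0) | ((0 + 0) | a.0)) :: =a=> t4, =a=> t6, =d=> t7
  t3 = b.a.0 | (0 | 0 | 0) | ((0 + 0) | (0 + 0) | ((0 + 0) | a.0)) :: =a=> t5, =b=> t7
  t4 = a.0 | (0 | 0 | d.0) | ((0 + 0) | (0 + 0) | ((0 + 0) | 0)) :: =a=> t8, =d=> t9
  t5 = b.a.0 | (0 | 0 | 0) | ((0 + 0) | (0 + 0) | ((0 + 0) | 0)) :: =b=> t9
  t6 = 0 | (0 | 0 | d.0) | ((0 + 0) | (0 + 0) | ((0 + 0) | a.0)) :: =a=> t8, =d=> t10
  t7 = a.0 | (0 | 0 | 0) | ((0 + 0) | (0 + 0) | ((0 + 0) | a.0)) :: =a=> t10, =a=> t9
  t8 = 0 | (0 | 0 | d.0) | ((0 + 0) | (0 + 0) | ((0 + 0) | 0)) :: =d=> t11
  t9 = a.0 | (0 | 0 | 0) | ((0 + 0) | (0 + 0) | ((0 + 0) | 0)) :: =a=> t11
  t10 = 0 | (0 | 0 | 0) | ((0 + 0) | (0 + 0) | ((0 + 0) | a.0)) :: =a=> t11
  t11 = 0 | (0 | 0 | 0) | ((0 + 0) | (0 + 0) | ((0 + 0) | 0)) :: deadlocked
Executing dd from P (initial set {s0}):
  after d @ step 1: {s2, s3}
  after d @ step 2: {s7}
  ✓ P
Executing dd from Q (initial set {t0}):
  after d @ step 1: {t3}
  after d @ step 2: ∅  — Q cannot continue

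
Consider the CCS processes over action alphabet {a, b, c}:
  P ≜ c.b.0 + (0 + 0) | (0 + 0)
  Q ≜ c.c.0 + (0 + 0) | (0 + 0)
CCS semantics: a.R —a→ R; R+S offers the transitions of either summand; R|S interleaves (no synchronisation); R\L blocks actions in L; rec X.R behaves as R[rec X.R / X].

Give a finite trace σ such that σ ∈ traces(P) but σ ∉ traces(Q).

LTS(P): 3 reachable states
  m0 = c.b.0 + (0 + 0) | (0 + 0) → -c-> m1
  m1 = b.0 → -b-> m2
  m2 = 0 → ∅
LTS(Q): 3 reachable states
  n0 = c.c.0 + (0 + 0) | (0 + 0) → -c-> n1
  n1 = c.0 → -c-> n2
  n2 = 0 → ∅
Trace ⟨cb⟩ through P, begin at {m0}:
  step 1 (c): {m1}
  step 2 (b): {m2}
  ✓ P
Trace ⟨cb⟩ through Q, begin at {n0}:
  step 1 (c): {n1}
  step 2 (b): ∅ (Q stuck)

cb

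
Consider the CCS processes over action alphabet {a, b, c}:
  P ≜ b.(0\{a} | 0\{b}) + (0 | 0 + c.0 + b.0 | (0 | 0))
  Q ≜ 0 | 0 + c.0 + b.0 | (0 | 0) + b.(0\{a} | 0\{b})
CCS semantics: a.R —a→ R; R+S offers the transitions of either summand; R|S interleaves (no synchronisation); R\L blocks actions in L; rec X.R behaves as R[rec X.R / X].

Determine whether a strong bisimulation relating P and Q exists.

LTS(P): 4 reachable states
  s0 = b.(0\{a} | 0\{b}) + (0 | 0 + c.0 + b.0 | (0 | 0)) | =b=> s1, =b=> s2, =c=> s3
  s1 = 0 | (0 | 0) | ·
  s2 = 0\{a} | 0\{b} | ·
  s3 = 0 | ·
LTS(Q): 4 reachable states
  t0 = 0 | 0 + c.0 + b.0 | (0 | 0) + b.(0\{a} | 0\{b}) | =b=> t1, =b=> t2, =c=> t3
  t1 = 0 | (0 | 0) | ·
  t2 = 0\{a} | 0\{b} | ·
  t3 = 0 | ·
Coarsest stable partition (strong bisimilarity classes):
  B0 = {s0, t0}
  B1 = {s1, s2, s3, t1, t2, t3}
s0 ∈ B0, t0 ∈ B0 → same block

bisimilar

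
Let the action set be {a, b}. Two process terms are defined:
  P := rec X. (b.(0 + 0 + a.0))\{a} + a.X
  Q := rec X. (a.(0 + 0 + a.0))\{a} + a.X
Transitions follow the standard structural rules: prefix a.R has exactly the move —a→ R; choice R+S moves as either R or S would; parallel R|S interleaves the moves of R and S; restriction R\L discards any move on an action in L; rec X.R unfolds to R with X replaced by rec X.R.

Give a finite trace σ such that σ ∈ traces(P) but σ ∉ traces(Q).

b

Reachable graph of P (2 states):
  m0 = rec X. (b.(0 + 0 + a.0))\{a} + a.X → ··a··> m0, ··b··> m1
  m1 = (0 + 0 + a.0)\{a} → deadlocked
Reachable graph of Q (1 states):
  n0 = rec X. (a.(0 + 0 + a.0))\{a} + a.X → ··a··> n0
Run σ = ⟨b⟩ on P: start {m0}
  after b @ step 1: {m1}
  P completes σ.
Run σ = ⟨b⟩ on Q: start {n0}
  after b @ step 1: ∅  — Q cannot continue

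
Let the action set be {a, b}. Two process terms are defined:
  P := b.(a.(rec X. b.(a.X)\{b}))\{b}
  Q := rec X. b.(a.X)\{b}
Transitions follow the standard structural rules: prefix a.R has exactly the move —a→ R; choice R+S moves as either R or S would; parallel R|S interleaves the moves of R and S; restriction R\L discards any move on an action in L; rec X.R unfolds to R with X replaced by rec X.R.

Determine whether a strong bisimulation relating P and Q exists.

P's transition system — 3 states:
  m0 = b.(a.(rec X. b.(a.X)\{b}))\{b} | --b--▸ m1
  m1 = (a.(rec X. b.(a.X)\{b}))\{b} | --a--▸ m2
  m2 = (rec X. b.(a.X)\{b})\{b} | (no moves)
Q's transition system — 3 states:
  n0 = rec X. b.(a.X)\{b} | --b--▸ n1
  n1 = (a.(rec X. b.(a.X)\{b}))\{b} | --a--▸ n2
  n2 = (rec X. b.(a.X)\{b})\{b} | (no moves)
Coarsest stable partition (strong bisimilarity classes):
  B0 = {m0, n0}
  B1 = {m1, n1}
  B2 = {m2, n2}
m0 ∈ B0, n0 ∈ B0 → same block

P ~ Q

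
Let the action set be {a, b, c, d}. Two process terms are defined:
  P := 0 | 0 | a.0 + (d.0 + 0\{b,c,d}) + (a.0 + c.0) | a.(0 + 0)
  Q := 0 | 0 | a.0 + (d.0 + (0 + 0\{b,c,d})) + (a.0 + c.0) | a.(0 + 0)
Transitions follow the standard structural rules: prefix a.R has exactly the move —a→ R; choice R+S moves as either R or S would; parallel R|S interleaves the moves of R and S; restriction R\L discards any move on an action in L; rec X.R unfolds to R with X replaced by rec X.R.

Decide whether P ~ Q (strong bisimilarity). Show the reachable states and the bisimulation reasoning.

P ~ Q

LTS(P): 6 reachable states
  m0 = 0 | 0 | a.0 + (d.0 + 0\{b,c,d}) + (a.0 + c.0) | a.(0 + 0) :: —a→ m1, —a→ m2, —a→ m3, —c→ m3, —d→ m4
  m1 = (a.0 + c.0) | (0 + 0) :: —a→ m5, —c→ m5
  m2 = 0 | 0 | 0 :: deadlocked
  m3 = 0 | a.(0 + 0) :: —a→ m5
  m4 = 0 :: deadlocked
  m5 = 0 | (0 + 0) :: deadlocked
LTS(Q): 6 reachable states
  n0 = 0 | 0 | a.0 + (d.0 + (0 + 0\{b,c,d})) + (a.0 + c.0) | a.(0 + 0) :: —a→ n1, —a→ n2, —a→ n3, —c→ n3, —d→ n4
  n1 = (a.0 + c.0) | (0 + 0) :: —a→ n5, —c→ n5
  n2 = 0 | 0 | 0 :: deadlocked
  n3 = 0 | a.(0 + 0) :: —a→ n5
  n4 = 0 :: deadlocked
  n5 = 0 | (0 + 0) :: deadlocked
Partition-refinement fixed point:
  B0 = {m0, n0}
  B1 = {m2, m4, m5, n2, n4, n5}
  B2 = {m3, n3}
  B3 = {m1, n1}
m0 ∈ B0, n0 ∈ B0 → same block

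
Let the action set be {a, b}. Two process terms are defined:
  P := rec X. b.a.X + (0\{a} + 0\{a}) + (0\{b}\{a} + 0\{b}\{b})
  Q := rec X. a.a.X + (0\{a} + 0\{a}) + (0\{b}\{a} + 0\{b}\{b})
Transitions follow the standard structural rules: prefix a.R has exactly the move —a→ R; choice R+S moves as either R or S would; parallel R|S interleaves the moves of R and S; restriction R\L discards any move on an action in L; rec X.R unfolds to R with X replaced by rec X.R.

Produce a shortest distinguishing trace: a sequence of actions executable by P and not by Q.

b

LTS(P): 2 reachable states
  p0 = rec X. b.a.X + (0\{a} + 0\{a}) + (0\{b}\{a} + 0\{b}\{b}) ⊢ =b=> p1
  p1 = a.(rec X. b.a.X + (0\{a} + 0\{a}) + (0\{b}\{a} + 0\{b}\{b})) ⊢ =a=> p0
LTS(Q): 2 reachable states
  q0 = rec X. a.a.X + (0\{a} + 0\{a}) + (0\{b}\{a} + 0\{b}\{b}) ⊢ =a=> q1
  q1 = a.(rec X. a.a.X + (0\{a} + 0\{a}) + (0\{b}\{a} + 0\{b}\{b})) ⊢ =a=> q0
Executing b from P (initial set {p0}):
  [1] b ⇒ {p1}
  P completes σ.
Executing b from Q (initial set {q0}):
  [1] b ⇒ no successor for Q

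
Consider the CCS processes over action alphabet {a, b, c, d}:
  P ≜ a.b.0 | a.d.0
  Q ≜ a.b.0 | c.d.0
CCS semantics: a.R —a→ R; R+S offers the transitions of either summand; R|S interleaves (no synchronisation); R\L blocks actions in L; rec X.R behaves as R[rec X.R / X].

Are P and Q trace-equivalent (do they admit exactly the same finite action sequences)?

trace-distinct — witness ⟨aa⟩

P's transition system — 9 states:
  s0 = a.b.0 | a.d.0 → —a→ s1, —a→ s2
  s1 = a.b.0 | d.0 → —a→ s3, —d→ s4
  s2 = b.0 | a.d.0 → —a→ s3, —b→ s5
  s3 = b.0 | d.0 → —b→ s6, —d→ s7
  s4 = a.b.0 | 0 → —a→ s7
  s5 = 0 | a.d.0 → —a→ s6
  s6 = 0 | d.0 → —d→ s8
  s7 = b.0 | 0 → —b→ s8
  s8 = 0 | 0 → ∅
Q's transition system — 9 states:
  t0 = a.b.0 | c.d.0 → —a→ t1, —c→ t2
  t1 = b.0 | c.d.0 → —b→ t3, —c→ t4
  t2 = a.b.0 | d.0 → —a→ t4, —d→ t5
  t3 = 0 | c.d.0 → —c→ t6
  t4 = b.0 | d.0 → —b→ t6, —d→ t7
  t5 = a.b.0 | 0 → —a→ t7
  t6 = 0 | d.0 → —d→ t8
  t7 = b.0 | 0 → —b→ t8
  t8 = 0 | 0 → ∅
Executing aa from P (initial set {s0}):
  step 1 (a): {s1, s2}
  step 2 (a): {s3}
  ✓ P
Executing aa from Q (initial set {t0}):
  step 1 (a): {t1}
  step 2 (a): no successor for Q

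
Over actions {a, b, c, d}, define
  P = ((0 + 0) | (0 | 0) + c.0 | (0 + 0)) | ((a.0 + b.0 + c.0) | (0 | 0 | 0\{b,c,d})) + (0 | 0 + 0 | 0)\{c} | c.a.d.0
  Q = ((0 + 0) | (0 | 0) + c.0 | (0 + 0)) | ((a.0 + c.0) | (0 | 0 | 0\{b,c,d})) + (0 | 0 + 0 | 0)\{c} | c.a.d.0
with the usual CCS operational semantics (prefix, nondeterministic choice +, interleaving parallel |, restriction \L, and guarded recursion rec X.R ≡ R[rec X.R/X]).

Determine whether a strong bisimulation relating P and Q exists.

not bisimilar

Reachable graph of P (7 states):
  u0 = ((0 + 0) | (0 | 0) + c.0 | (0 + 0)) | ((a.0 + b.0 + c.0) | (0 | 0 | 0\{b,c,d})) + (0 | 0 + 0 | 0)\{c} | c.a.d.0 ⊢ -a-> u1, -b-> u1, -c-> u1, -c-> u2, -c-> u3
  u1 = ((0 + 0) | (0 | 0) + c.0 | (0 + 0)) | (0 | (0 | 0 | 0\{b,c,d})) ⊢ -c-> u4
  u2 = (0 | 0 + 0 | 0)\{c} | a.d.0 ⊢ -a-> u5
  u3 = 0 | (0 + 0) | ((a.0 + b.0 + c.0) | (0 | 0 | 0\{b,c,d})) ⊢ -a-> u4, -b-> u4, -c-> u4
  u4 = 0 | (0 + 0) | (0 | (0 | 0 | 0\{b,c,d})) ⊢ ·
  u5 = (0 | 0 + 0 | 0)\{c} | d.0 ⊢ -d-> u6
  u6 = (0 | 0 + 0 | 0)\{c} | 0 ⊢ ·
Reachable graph of Q (7 states):
  v0 = ((0 + 0) | (0 | 0) + c.0 | (0 + 0)) | ((a.0 + c.0) | (0 | 0 | 0\{b,c,d})) + (0 | 0 + 0 | 0)\{c} | c.a.d.0 ⊢ -a-> v1, -c-> v1, -c-> v2, -c-> v3
  v1 = ((0 + 0) | (0 | 0) + c.0 | (0 + 0)) | (0 | (0 | 0 | 0\{b,c,d})) ⊢ -c-> v4
  v2 = (0 | 0 + 0 | 0)\{c} | a.d.0 ⊢ -a-> v5
  v3 = 0 | (0 + 0) | ((a.0 + c.0) | (0 | 0 | 0\{b,c,d})) ⊢ -a-> v4, -c-> v4
  v4 = 0 | (0 + 0) | (0 | (0 | 0 | 0\{b,c,d})) ⊢ ·
  v5 = (0 | 0 + 0 | 0)\{c} | d.0 ⊢ -d-> v6
  v6 = (0 | 0 + 0 | 0)\{c} | 0 ⊢ ·
Bisimilarity quotient blocks:
  B0 = {u0}
  B1 = {u1, v1}
  B2 = {u4, u6, v4, v6}
  B3 = {u2, v2}
  B4 = {u5, v5}
  B5 = {u3}
  B6 = {v0}
  B7 = {v3}
u0 ∈ B0, v0 ∈ B6 → different blocks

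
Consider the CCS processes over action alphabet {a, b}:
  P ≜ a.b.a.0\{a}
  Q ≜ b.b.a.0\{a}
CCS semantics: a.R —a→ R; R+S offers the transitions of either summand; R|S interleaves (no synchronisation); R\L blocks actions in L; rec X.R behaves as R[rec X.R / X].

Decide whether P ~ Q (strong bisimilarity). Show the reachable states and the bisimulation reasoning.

LTS(P): 4 reachable states
  s0 = a.b.a.0\{a} :: -a-> s1
  s1 = b.a.0\{a} :: -b-> s2
  s2 = a.0\{a} :: -a-> s3
  s3 = 0\{a} :: ∅
LTS(Q): 4 reachable states
  t0 = b.b.a.0\{a} :: -b-> t1
  t1 = b.a.0\{a} :: -b-> t2
  t2 = a.0\{a} :: -a-> t3
  t3 = 0\{a} :: ∅
Coarsest stable partition (strong bisimilarity classes):
  B0 = {s0}
  B1 = {s1, t1}
  B2 = {s2, t2}
  B3 = {s3, t3}
  B4 = {t0}
s0 ∈ B0, t0 ∈ B4 → different blocks

P ≁ Q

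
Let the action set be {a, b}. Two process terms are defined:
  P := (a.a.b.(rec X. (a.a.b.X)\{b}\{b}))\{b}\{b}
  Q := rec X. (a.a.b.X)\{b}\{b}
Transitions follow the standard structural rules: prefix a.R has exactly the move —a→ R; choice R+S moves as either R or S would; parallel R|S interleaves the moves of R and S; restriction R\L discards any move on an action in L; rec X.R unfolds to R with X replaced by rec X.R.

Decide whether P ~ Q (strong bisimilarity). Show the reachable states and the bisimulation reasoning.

P's transition system — 3 states:
  u0 = (a.a.b.(rec X. (a.a.b.X)\{b}\{b}))\{b}\{b} has moves =a=> u1
  u1 = (a.b.(rec X. (a.a.b.X)\{b}\{b}))\{b}\{b} has moves =a=> u2
  u2 = (b.(rec X. (a.a.b.X)\{b}\{b}))\{b}\{b} has moves ∅
Q's transition system — 3 states:
  v0 = rec X. (a.a.b.X)\{b}\{b} has moves =a=> v1
  v1 = (a.b.(rec X. (a.a.b.X)\{b}\{b}))\{b}\{b} has moves =a=> v2
  v2 = (b.(rec X. (a.a.b.X)\{b}\{b}))\{b}\{b} has moves ∅
Coarsest stable partition (strong bisimilarity classes):
  B0 = {u0, v0}
  B1 = {u1, v1}
  B2 = {u2, v2}
u0 ∈ B0, v0 ∈ B0 → same block

P ~ Q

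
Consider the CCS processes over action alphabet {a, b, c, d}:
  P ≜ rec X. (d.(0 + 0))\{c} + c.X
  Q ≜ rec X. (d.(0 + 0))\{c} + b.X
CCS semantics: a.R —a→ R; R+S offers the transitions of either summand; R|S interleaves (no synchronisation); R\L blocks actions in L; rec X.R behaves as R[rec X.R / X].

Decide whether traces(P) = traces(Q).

Reachable graph of P (2 states):
  m0 = rec X. (d.(0 + 0))\{c} + c.X → —c→ m0, —d→ m1
  m1 = (0 + 0)\{c} → stopped
Reachable graph of Q (2 states):
  n0 = rec X. (d.(0 + 0))\{c} + b.X → —b→ n0, —d→ n1
  n1 = (0 + 0)\{c} → stopped
Trace ⟨c⟩ through P, begin at {m0}:
  after c @ step 1: {m0}
  — P admits the full trace.
Trace ⟨c⟩ through Q, begin at {n0}:
  after c @ step 1: ∅ (Q stuck)

trace-distinct — witness ⟨c⟩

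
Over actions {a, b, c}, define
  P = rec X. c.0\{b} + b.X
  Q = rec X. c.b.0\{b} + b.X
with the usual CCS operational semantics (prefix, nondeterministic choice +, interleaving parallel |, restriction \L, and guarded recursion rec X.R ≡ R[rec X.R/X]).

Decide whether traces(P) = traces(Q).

LTS(P): 2 reachable states
  m0 = rec X. c.0\{b} + b.X ⊢ ··b··> m0, ··c··> m1
  m1 = 0\{b} ⊢ (no moves)
LTS(Q): 3 reachable states
  n0 = rec X. c.b.0\{b} + b.X ⊢ ··b··> n0, ··c··> n1
  n1 = b.0\{b} ⊢ ··b··> n2
  n2 = 0\{b} ⊢ (no moves)
Run σ = ⟨cb⟩ on Q: start {n0}
  step 1 (c): {n1}
  step 2 (b): {n2}
  ✓ Q
Run σ = ⟨cb⟩ on P: start {m0}
  step 1 (c): {m1}
  step 2 (b): ∅  — P cannot continue

NO — witness ⟨cb⟩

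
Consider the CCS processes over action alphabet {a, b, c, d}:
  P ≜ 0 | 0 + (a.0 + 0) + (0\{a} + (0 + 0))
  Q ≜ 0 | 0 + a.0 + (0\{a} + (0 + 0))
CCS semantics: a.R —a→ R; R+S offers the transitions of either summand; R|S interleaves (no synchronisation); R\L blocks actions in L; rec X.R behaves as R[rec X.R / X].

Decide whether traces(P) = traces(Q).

LTS(P): 2 reachable states
  s0 = 0 | 0 + (a.0 + 0) + (0\{a} + (0 + 0)) ⊢ —a→ s1
  s1 = 0 ⊢ ·
LTS(Q): 2 reachable states
  t0 = 0 | 0 + a.0 + (0\{a} + (0 + 0)) ⊢ —a→ t1
  t1 = 0 ⊢ ·
Coarsest stable partition (strong bisimilarity classes):
  B0 = {s0, t0}
  B1 = {s1, t1}
s0 ∈ B0, t0 ∈ B0 → same block
Bisimilar ⇒ trace-equivalent.

traces(P) = traces(Q)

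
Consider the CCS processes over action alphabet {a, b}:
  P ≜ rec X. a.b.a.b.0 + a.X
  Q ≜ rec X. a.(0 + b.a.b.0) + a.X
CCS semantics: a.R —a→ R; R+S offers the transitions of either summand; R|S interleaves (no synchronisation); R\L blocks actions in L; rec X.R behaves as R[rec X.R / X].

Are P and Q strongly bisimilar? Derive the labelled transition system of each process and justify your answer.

bisimilar

LTS(P): 5 reachable states
  p0 = rec X. a.b.a.b.0 + a.X | ··a··> p0, ··a··> p1
  p1 = b.a.b.0 | ··b··> p2
  p2 = a.b.0 | ··a··> p3
  p3 = b.0 | ··b··> p4
  p4 = 0 | deadlocked
LTS(Q): 5 reachable states
  q0 = rec X. a.(0 + b.a.b.0) + a.X | ··a··> q0, ··a··> q1
  q1 = 0 + b.a.b.0 | ··b··> q2
  q2 = a.b.0 | ··a··> q3
  q3 = b.0 | ··b··> q4
  q4 = 0 | deadlocked
Bisimilarity quotient blocks:
  B0 = {p0, q0}
  B1 = {p1, q1}
  B2 = {p2, q2}
  B3 = {p3, q3}
  B4 = {p4, q4}
p0 ∈ B0, q0 ∈ B0 → same block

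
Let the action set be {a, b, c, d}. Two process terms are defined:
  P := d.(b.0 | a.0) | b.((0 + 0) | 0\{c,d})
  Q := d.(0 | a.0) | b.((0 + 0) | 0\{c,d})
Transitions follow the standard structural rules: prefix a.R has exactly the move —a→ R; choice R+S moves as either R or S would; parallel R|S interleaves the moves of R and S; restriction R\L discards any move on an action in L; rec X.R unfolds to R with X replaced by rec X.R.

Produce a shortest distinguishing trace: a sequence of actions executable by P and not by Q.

bdb

Reachable graph of P (10 states):
  s0 = d.(b.0 | a.0) | b.((0 + 0) | 0\{c,d}) → =b=> s1, =d=> s2
  s1 = d.(b.0 | a.0) | ((0 + 0) | 0\{c,d}) → =d=> s3
  s2 = b.0 | a.0 | b.((0 + 0) | 0\{c,d}) → =a=> s4, =b=> s3, =b=> s5
  s3 = b.0 | a.0 | ((0 + 0) | 0\{c,d}) → =a=> s6, =b=> s7
  s4 = b.0 | 0 | b.((0 + 0) | 0\{c,d}) → =b=> s6, =b=> s8
  s5 = 0 | a.0 | b.((0 + 0) | 0\{c,d}) → =a=> s8, =b=> s7
  s6 = b.0 | 0 | ((0 + 0) | 0\{c,d}) → =b=> s9
  s7 = 0 | a.0 | ((0 + 0) | 0\{c,d}) → =a=> s9
  s8 = 0 | 0 | b.((0 + 0) | 0\{c,d}) → =b=> s9
  s9 = 0 | 0 | ((0 + 0) | 0\{c,d}) → ∅
Reachable graph of Q (6 states):
  t0 = d.(0 | a.0) | b.((0 + 0) | 0\{c,d}) → =b=> t1, =d=> t2
  t1 = d.(0 | a.0) | ((0 + 0) | 0\{c,d}) → =d=> t3
  t2 = 0 | a.0 | b.((0 + 0) | 0\{c,d}) → =a=> t4, =b=> t3
  t3 = 0 | a.0 | ((0 + 0) | 0\{c,d}) → =a=> t5
  t4 = 0 | 0 | b.((0 + 0) | 0\{c,d}) → =b=> t5
  t5 = 0 | 0 | ((0 + 0) | 0\{c,d}) → ∅
Trace ⟨bdb⟩ through P, begin at {s0}:
  step 1 (b): {s1}
  step 2 (d): {s3}
  step 3 (b): {s7}
  — P admits the full trace.
Trace ⟨bdb⟩ through Q, begin at {t0}:
  step 1 (b): {t1}
  step 2 (d): {t3}
  step 3 (b): ∅  — Q cannot continue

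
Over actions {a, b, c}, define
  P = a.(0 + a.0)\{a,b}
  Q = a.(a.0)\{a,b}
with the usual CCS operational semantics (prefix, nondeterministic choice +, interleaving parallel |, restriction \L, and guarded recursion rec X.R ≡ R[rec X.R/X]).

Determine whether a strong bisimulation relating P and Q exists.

P ~ Q

P's transition system — 2 states:
  m0 = a.(0 + a.0)\{a,b} | =a=> m1
  m1 = (0 + a.0)\{a,b} | deadlocked
Q's transition system — 2 states:
  n0 = a.(a.0)\{a,b} | =a=> n1
  n1 = (a.0)\{a,b} | deadlocked
Bisimilarity quotient blocks:
  B0 = {m0, n0}
  B1 = {m1, n1}
m0 ∈ B0, n0 ∈ B0 → same block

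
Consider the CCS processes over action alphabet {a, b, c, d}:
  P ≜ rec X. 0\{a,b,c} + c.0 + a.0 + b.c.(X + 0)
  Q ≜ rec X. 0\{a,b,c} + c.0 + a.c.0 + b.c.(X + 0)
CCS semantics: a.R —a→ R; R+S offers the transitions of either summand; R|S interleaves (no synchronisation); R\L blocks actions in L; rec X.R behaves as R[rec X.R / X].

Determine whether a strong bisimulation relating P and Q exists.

P ≁ Q

Reachable graph of P (4 states):
  p0 = rec X. 0\{a,b,c} + c.0 + a.0 + b.c.(X + 0) | =a=> p1, =b=> p2, =c=> p1
  p1 = 0 | ∅
  p2 = c.((rec X. 0\{a,b,c} + c.0 + a.0 + b.c.(X + 0)) + 0) | =c=> p3
  p3 = (rec X. 0\{a,b,c} + c.0 + a.0 + b.c.(X + 0)) + 0 | =a=> p1, =b=> p2, =c=> p1
Reachable graph of Q (5 states):
  q0 = rec X. 0\{a,b,c} + c.0 + a.c.0 + b.c.(X + 0) | =a=> q1, =b=> q2, =c=> q3
  q1 = c.0 | =c=> q3
  q2 = c.((rec X. 0\{a,b,c} + c.0 + a.c.0 + b.c.(X + 0)) + 0) | =c=> q4
  q3 = 0 | ∅
  q4 = (rec X. 0\{a,b,c} + c.0 + a.c.0 + b.c.(X + 0)) + 0 | =a=> q1, =b=> q2, =c=> q3
Bisimilarity quotient blocks:
  B0 = {p0, p3}
  B1 = {p1, q3}
  B2 = {p2}
  B3 = {q0, q4}
  B4 = {q2}
  B5 = {q1}
p0 ∈ B0, q0 ∈ B3 → different blocks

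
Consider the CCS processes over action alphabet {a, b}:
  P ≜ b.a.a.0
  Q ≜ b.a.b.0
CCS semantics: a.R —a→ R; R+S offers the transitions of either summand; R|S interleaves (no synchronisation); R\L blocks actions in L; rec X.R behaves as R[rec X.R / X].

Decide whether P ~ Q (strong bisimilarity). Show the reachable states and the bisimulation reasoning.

LTS(P): 4 reachable states
  s0 = b.a.a.0 → —b→ s1
  s1 = a.a.0 → —a→ s2
  s2 = a.0 → —a→ s3
  s3 = 0 → (no moves)
LTS(Q): 4 reachable states
  t0 = b.a.b.0 → —b→ t1
  t1 = a.b.0 → —a→ t2
  t2 = b.0 → —b→ t3
  t3 = 0 → (no moves)
Partition-refinement fixed point:
  B0 = {s0}
  B1 = {s1}
  B2 = {s2}
  B3 = {s3, t3}
  B4 = {t0}
  B5 = {t1}
  B6 = {t2}
s0 ∈ B0, t0 ∈ B4 → different blocks

not bisimilar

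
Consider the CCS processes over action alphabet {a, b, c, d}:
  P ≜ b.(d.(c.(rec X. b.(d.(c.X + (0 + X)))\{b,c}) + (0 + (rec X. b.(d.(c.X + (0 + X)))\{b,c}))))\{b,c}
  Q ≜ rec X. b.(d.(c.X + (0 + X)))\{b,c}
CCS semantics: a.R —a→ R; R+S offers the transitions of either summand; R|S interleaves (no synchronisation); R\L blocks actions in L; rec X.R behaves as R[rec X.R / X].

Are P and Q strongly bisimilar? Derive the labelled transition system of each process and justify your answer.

P's transition system — 3 states:
  m0 = b.(d.(c.(rec X. b.(d.(c.X + (0 + X)))\{b,c}) + (0 + (rec X. b.(d.(c.X + (0 + X)))\{b,c}))))\{b,c} has moves ··b··> m1
  m1 = (d.(c.(rec X. b.(d.(c.X + (0 + X)))\{b,c}) + (0 + (rec X. b.(d.(c.X + (0 + X)))\{b,c}))))\{b,c} has moves ··d··> m2
  m2 = (c.(rec X. b.(d.(c.X + (0 + X)))\{b,c}) + (0 + (rec X. b.(d.(c.X + (0 + X)))\{b,c})))\{b,c} has moves stopped
Q's transition system — 3 states:
  n0 = rec X. b.(d.(c.X + (0 + X)))\{b,c} has moves ··b··> n1
  n1 = (d.(c.(rec X. b.(d.(c.X + (0 + X)))\{b,c}) + (0 + (rec X. b.(d.(c.X + (0 + X)))\{b,c}))))\{b,c} has moves ··d··> n2
  n2 = (c.(rec X. b.(d.(c.X + (0 + X)))\{b,c}) + (0 + (rec X. b.(d.(c.X + (0 + X)))\{b,c})))\{b,c} has moves stopped
Partition-refinement fixed point:
  B0 = {m0, n0}
  B1 = {m1, n1}
  B2 = {m2, n2}
m0 ∈ B0, n0 ∈ B0 → same block

P ~ Q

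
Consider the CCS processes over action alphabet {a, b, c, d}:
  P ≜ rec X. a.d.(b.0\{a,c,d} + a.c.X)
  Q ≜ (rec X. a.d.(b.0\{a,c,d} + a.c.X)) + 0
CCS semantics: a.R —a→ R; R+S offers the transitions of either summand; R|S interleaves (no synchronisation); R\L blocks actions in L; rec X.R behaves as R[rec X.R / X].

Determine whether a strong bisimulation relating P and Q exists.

LTS(P): 5 reachable states
  p0 = rec X. a.d.(b.0\{a,c,d} + a.c.X) has moves --a--▸ p1
  p1 = d.(b.0\{a,c,d} + a.c.(rec X. a.d.(b.0\{a,c,d} + a.c.X))) has moves --d--▸ p2
  p2 = b.0\{a,c,d} + a.c.(rec X. a.d.(b.0\{a,c,d} + a.c.X)) has moves --a--▸ p3, --b--▸ p4
  p3 = c.(rec X. a.d.(b.0\{a,c,d} + a.c.X)) has moves --c--▸ p0
  p4 = 0\{a,c,d} has moves deadlocked
LTS(Q): 6 reachable states
  q0 = (rec X. a.d.(b.0\{a,c,d} + a.c.X)) + 0 has moves --a--▸ q1
  q1 = d.(b.0\{a,c,d} + a.c.(rec X. a.d.(b.0\{a,c,d} + a.c.X))) has moves --d--▸ q2
  q2 = b.0\{a,c,d} + a.c.(rec X. a.d.(b.0\{a,c,d} + a.c.X)) has moves --a--▸ q3, --b--▸ q4
  q3 = c.(rec X. a.d.(b.0\{a,c,d} + a.c.X)) has moves --c--▸ q5
  q4 = 0\{a,c,d} has moves deadlocked
  q5 = rec X. a.d.(b.0\{a,c,d} + a.c.X) has moves --a--▸ q1
Coarsest stable partition (strong bisimilarity classes):
  B0 = {p0, q0, q5}
  B1 = {p1, q1}
  B2 = {p2, q2}
  B3 = {p3, q3}
  B4 = {p4, q4}
p0 ∈ B0, q0 ∈ B0 → same block

YES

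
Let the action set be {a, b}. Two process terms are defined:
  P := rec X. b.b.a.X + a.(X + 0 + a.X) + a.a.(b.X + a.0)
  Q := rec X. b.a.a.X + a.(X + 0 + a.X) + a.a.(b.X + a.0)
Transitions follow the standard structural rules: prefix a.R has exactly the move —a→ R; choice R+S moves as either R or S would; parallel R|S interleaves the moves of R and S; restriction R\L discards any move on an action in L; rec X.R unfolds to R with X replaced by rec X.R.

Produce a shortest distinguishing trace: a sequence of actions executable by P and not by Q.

P's transition system — 7 states:
  s0 = rec X. b.b.a.X + a.(X + 0 + a.X) + a.a.(b.X + a.0) :: --a--▸ s1, --a--▸ s2, --b--▸ s3
  s1 = (rec X. b.b.a.X + a.(X + 0 + a.X) + a.a.(b.X + a.0)) + 0 + a.(rec X. b.b.a.X + a.(X + 0 + a.X) + a.a.(b.X + a.0)) :: --a--▸ s0, --a--▸ s1, --a--▸ s2, --b--▸ s3
  s2 = a.(b.(rec X. b.b.a.X + a.(X + 0 + a.X) + a.a.(b.X + a.0)) + a.0) :: --a--▸ s4
  s3 = b.a.(rec X. b.b.a.X + a.(X + 0 + a.X) + a.a.(b.X + a.0)) :: --b--▸ s5
  s4 = b.(rec X. b.b.a.X + a.(X + 0 + a.X) + a.a.(b.X + a.0)) + a.0 :: --a--▸ s6, --b--▸ s0
  s5 = a.(rec X. b.b.a.X + a.(X + 0 + a.X) + a.a.(b.X + a.0)) :: --a--▸ s0
  s6 = 0 :: deadlocked
Q's transition system — 7 states:
  t0 = rec X. b.a.a.X + a.(X + 0 + a.X) + a.a.(b.X + a.0) :: --a--▸ t1, --a--▸ t2, --b--▸ t3
  t1 = (rec X. b.a.a.X + a.(X + 0 + a.X) + a.a.(b.X + a.0)) + 0 + a.(rec X. b.a.a.X + a.(X + 0 + a.X) + a.a.(b.X + a.0)) :: --a--▸ t0, --a--▸ t1, --a--▸ t2, --b--▸ t3
  t2 = a.(b.(rec X. b.a.a.X + a.(X + 0 + a.X) + a.a.(b.X + a.0)) + a.0) :: --a--▸ t4
  t3 = a.a.(rec X. b.a.a.X + a.(X + 0 + a.X) + a.a.(b.X + a.0)) :: --a--▸ t5
  t4 = b.(rec X. b.a.a.X + a.(X + 0 + a.X) + a.a.(b.X + a.0)) + a.0 :: --a--▸ t6, --b--▸ t0
  t5 = a.(rec X. b.a.a.X + a.(X + 0 + a.X) + a.a.(b.X + a.0)) :: --a--▸ t0
  t6 = 0 :: deadlocked
Trace ⟨bb⟩ through P, begin at {s0}:
  step 1 (b): {s3}
  step 2 (b): {s5}
  — P admits the full trace.
Trace ⟨bb⟩ through Q, begin at {t0}:
  step 1 (b): {t3}
  step 2 (b): no successor for Q

bb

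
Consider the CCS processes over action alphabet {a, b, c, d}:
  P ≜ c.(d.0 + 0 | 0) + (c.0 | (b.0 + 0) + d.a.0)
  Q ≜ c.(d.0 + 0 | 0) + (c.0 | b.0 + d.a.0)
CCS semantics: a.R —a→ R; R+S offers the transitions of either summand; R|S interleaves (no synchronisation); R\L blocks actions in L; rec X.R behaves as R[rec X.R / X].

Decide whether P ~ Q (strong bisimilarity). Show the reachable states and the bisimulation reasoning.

Reachable graph of P (7 states):
  u0 = c.(d.0 + 0 | 0) + (c.0 | (b.0 + 0) + d.a.0) | --b--▸ u1, --c--▸ u2, --c--▸ u3, --d--▸ u4
  u1 = c.0 | 0 | --c--▸ u5
  u2 = 0 | (b.0 + 0) | --b--▸ u5
  u3 = d.0 + 0 | 0 | --d--▸ u6
  u4 = a.0 | --a--▸ u6
  u5 = 0 | 0 | stopped
  u6 = 0 | stopped
Reachable graph of Q (7 states):
  v0 = c.(d.0 + 0 | 0) + (c.0 | b.0 + d.a.0) | --b--▸ v1, --c--▸ v2, --c--▸ v3, --d--▸ v4
  v1 = c.0 | 0 | --c--▸ v5
  v2 = 0 | b.0 | --b--▸ v5
  v3 = d.0 + 0 | 0 | --d--▸ v6
  v4 = a.0 | --a--▸ v6
  v5 = 0 | 0 | stopped
  v6 = 0 | stopped
Coarsest stable partition (strong bisimilarity classes):
  B0 = {u0, v0}
  B1 = {u2, v2}
  B2 = {u5, u6, v5, v6}
  B3 = {u4, v4}
  B4 = {u3, v3}
  B5 = {u1, v1}
u0 ∈ B0, v0 ∈ B0 → same block

bisimilar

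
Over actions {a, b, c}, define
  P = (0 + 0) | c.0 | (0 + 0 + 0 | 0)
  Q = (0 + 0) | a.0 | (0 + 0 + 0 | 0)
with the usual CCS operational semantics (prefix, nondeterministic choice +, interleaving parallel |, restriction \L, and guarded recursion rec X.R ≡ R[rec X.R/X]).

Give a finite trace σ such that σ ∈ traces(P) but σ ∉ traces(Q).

Reachable graph of P (2 states):
  p0 = (0 + 0) | c.0 | (0 + 0 + 0 | 0) | =c=> p1
  p1 = (0 + 0) | 0 | (0 + 0 + 0 | 0) | (no moves)
Reachable graph of Q (2 states):
  q0 = (0 + 0) | a.0 | (0 + 0 + 0 | 0) | =a=> q1
  q1 = (0 + 0) | 0 | (0 + 0 + 0 | 0) | (no moves)
Trace ⟨c⟩ through P, begin at {p0}:
  [1] c ⇒ {p1}
  ✓ P
Trace ⟨c⟩ through Q, begin at {q0}:
  [1] c ⇒ no successor for Q

c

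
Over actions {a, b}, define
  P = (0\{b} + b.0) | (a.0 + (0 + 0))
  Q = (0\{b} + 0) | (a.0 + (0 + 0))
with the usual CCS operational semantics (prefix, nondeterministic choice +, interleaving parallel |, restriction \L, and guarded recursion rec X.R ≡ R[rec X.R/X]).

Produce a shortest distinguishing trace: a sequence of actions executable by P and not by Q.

b

Reachable graph of P (4 states):
  s0 = (0\{b} + b.0) | (a.0 + (0 + 0)) | -a-> s1, -b-> s2
  s1 = (0\{b} + b.0) | 0 | -b-> s3
  s2 = 0 | (a.0 + (0 + 0)) | -a-> s3
  s3 = 0 | 0 | ·
Reachable graph of Q (2 states):
  t0 = (0\{b} + 0) | (a.0 + (0 + 0)) | -a-> t1
  t1 = (0\{b} + 0) | 0 | ·
Run σ = ⟨b⟩ on P: start {s0}
  [1] b ⇒ {s2}
  ✓ P
Run σ = ⟨b⟩ on Q: start {t0}
  [1] b ⇒ ∅ (Q stuck)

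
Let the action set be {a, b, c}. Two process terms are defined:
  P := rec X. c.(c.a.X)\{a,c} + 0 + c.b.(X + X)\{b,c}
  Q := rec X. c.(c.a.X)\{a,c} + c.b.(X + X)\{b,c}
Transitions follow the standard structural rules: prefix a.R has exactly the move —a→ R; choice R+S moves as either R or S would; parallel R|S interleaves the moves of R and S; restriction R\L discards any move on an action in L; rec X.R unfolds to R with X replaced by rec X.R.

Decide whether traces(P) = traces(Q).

Reachable graph of P (4 states):
  m0 = rec X. c.(c.a.X)\{a,c} + 0 + c.b.(X + X)\{b,c} has moves =c=> m1, =c=> m2
  m1 = (c.a.(rec X. c.(c.a.X)\{a,c} + 0 + c.b.(X + X)\{b,c}))\{a,c} has moves ·
  m2 = b.((rec X. c.(c.a.X)\{a,c} + 0 + c.b.(X + X)\{b,c}) + (rec X. c.(c.a.X)\{a,c} + 0 + c.b.(X + X)\{b,c}))\{b,c} has moves =b=> m3
  m3 = ((rec X. c.(c.a.X)\{a,c} + 0 + c.b.(X + X)\{b,c}) + (rec X. c.(c.a.X)\{a,c} + 0 + c.b.(X + X)\{b,c}))\{b,c} has moves ·
Reachable graph of Q (4 states):
  n0 = rec X. c.(c.a.X)\{a,c} + c.b.(X + X)\{b,c} has moves =c=> n1, =c=> n2
  n1 = (c.a.(rec X. c.(c.a.X)\{a,c} + c.b.(X + X)\{b,c}))\{a,c} has moves ·
  n2 = b.((rec X. c.(c.a.X)\{a,c} + c.b.(X + X)\{b,c}) + (rec X. c.(c.a.X)\{a,c} + c.b.(X + X)\{b,c}))\{b,c} has moves =b=> n3
  n3 = ((rec X. c.(c.a.X)\{a,c} + c.b.(X + X)\{b,c}) + (rec X. c.(c.a.X)\{a,c} + c.b.(X + X)\{b,c}))\{b,c} has moves ·
Partition-refinement fixed point:
  B0 = {m0, n0}
  B1 = {m2, n2}
  B2 = {m1, m3, n1, n3}
m0 ∈ B0, n0 ∈ B0 → same block
Bisimilar ⇒ trace-equivalent.

traces(P) = traces(Q)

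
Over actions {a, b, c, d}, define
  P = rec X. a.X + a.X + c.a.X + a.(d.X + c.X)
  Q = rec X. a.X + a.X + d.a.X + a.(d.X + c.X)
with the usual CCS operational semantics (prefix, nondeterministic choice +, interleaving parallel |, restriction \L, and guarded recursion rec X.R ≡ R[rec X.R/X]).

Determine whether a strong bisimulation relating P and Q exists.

LTS(P): 3 reachable states
  s0 = rec X. a.X + a.X + c.a.X + a.(d.X + c.X) → —a→ s0, —a→ s1, —c→ s2
  s1 = d.(rec X. a.X + a.X + c.a.X + a.(d.X + c.X)) + c.(rec X. a.X + a.X + c.a.X + a.(d.X + c.X)) → —c→ s0, —d→ s0
  s2 = a.(rec X. a.X + a.X + c.a.X + a.(d.X + c.X)) → —a→ s0
LTS(Q): 3 reachable states
  t0 = rec X. a.X + a.X + d.a.X + a.(d.X + c.X) → —a→ t0, —a→ t1, —d→ t2
  t1 = d.(rec X. a.X + a.X + d.a.X + a.(d.X + c.X)) + c.(rec X. a.X + a.X + d.a.X + a.(d.X + c.X)) → —c→ t0, —d→ t0
  t2 = a.(rec X. a.X + a.X + d.a.X + a.(d.X + c.X)) → —a→ t0
Coarsest stable partition (strong bisimilarity classes):
  B0 = {s0}
  B1 = {s2}
  B2 = {s1}
  B3 = {t0}
  B4 = {t1}
  B5 = {t2}
s0 ∈ B0, t0 ∈ B3 → different blocks

NO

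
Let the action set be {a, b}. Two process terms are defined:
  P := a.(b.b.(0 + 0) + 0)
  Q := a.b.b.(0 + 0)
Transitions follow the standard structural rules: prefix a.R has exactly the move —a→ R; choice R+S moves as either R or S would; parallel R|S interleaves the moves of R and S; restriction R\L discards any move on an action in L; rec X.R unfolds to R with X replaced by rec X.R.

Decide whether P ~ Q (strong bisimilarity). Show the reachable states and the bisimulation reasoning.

YES

Reachable graph of P (4 states):
  m0 = a.(b.b.(0 + 0) + 0) ⊢ =a=> m1
  m1 = b.b.(0 + 0) + 0 ⊢ =b=> m2
  m2 = b.(0 + 0) ⊢ =b=> m3
  m3 = 0 + 0 ⊢ (no moves)
Reachable graph of Q (4 states):
  n0 = a.b.b.(0 + 0) ⊢ =a=> n1
  n1 = b.b.(0 + 0) ⊢ =b=> n2
  n2 = b.(0 + 0) ⊢ =b=> n3
  n3 = 0 + 0 ⊢ (no moves)
Coarsest stable partition (strong bisimilarity classes):
  B0 = {m0, n0}
  B1 = {m1, n1}
  B2 = {m2, n2}
  B3 = {m3, n3}
m0 ∈ B0, n0 ∈ B0 → same block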